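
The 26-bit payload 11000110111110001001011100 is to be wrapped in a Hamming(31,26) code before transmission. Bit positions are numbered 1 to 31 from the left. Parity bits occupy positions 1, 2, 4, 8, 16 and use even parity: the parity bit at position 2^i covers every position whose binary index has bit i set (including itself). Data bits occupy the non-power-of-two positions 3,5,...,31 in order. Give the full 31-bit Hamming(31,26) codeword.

1011100101101111110001001011100

Place data bits at non-power-of-two positions: b3=1, b5=1, b6=0, b7=0, b9=0, b10=1, b11=1, b12=0, b13=1, b14=1, b15=1, b17=1, b18=1, b19=0, b20=0, b21=0, b22=1, b23=0, b24=0, b25=1, b26=0, b27=1, b28=1, b29=1, b30=0, b31=0.
p1 = XOR of data positions {3,5,7,9,11,13,15,17,19,21,23,25,27,29,31} = 1⊕1⊕0⊕0⊕1⊕1⊕1⊕1⊕0⊕0⊕0⊕1⊕1⊕1⊕0 = 1
p2 = XOR of data positions {3,6,7,10,11,14,15,18,19,22,23,26,27,30,31} = 1⊕0⊕0⊕1⊕1⊕1⊕1⊕1⊕0⊕1⊕0⊕0⊕1⊕0⊕0 = 0
p4 = XOR of data positions {5,6,7,12,13,14,15,20,21,22,23,28,29,30,31} = 1⊕0⊕0⊕0⊕1⊕1⊕1⊕0⊕0⊕1⊕0⊕1⊕1⊕0⊕0 = 1
p8 = XOR of data positions {9,10,11,12,13,14,15,24,25,26,27,28,29,30,31} = 0⊕1⊕1⊕0⊕1⊕1⊕1⊕0⊕1⊕0⊕1⊕1⊕1⊕0⊕0 = 1
p16 = XOR of data positions {17,18,19,20,21,22,23,24,25,26,27,28,29,30,31} = 1⊕1⊕0⊕0⊕0⊕1⊕0⊕0⊕1⊕0⊕1⊕1⊕1⊕0⊕0 = 1
Codeword b1..b31 = 1011100101101111110001001011100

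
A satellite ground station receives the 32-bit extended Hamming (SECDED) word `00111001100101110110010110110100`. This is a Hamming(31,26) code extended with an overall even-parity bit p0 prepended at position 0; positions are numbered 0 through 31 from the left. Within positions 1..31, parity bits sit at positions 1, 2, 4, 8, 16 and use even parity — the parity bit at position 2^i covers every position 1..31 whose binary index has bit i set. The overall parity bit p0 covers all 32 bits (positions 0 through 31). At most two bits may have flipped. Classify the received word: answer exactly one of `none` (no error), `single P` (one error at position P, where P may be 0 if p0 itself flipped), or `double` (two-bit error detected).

single 8

s1: b1⊕b3⊕b5⊕b7⊕b9⊕b11⊕b13⊕b15⊕b17⊕b19⊕b21⊕b23⊕b25⊕b27⊕b29⊕b31 = 0⊕1⊕0⊕1⊕0⊕1⊕1⊕1⊕1⊕0⊕1⊕1⊕0⊕1⊕1⊕0 = 0
s2: b2⊕b3⊕b6⊕b7⊕b10⊕b11⊕b14⊕b15⊕b18⊕b19⊕b22⊕b23⊕b26⊕b27⊕b30⊕b31 = 1⊕1⊕0⊕1⊕0⊕1⊕1⊕1⊕1⊕0⊕0⊕1⊕1⊕1⊕0⊕0 = 0
s4: b4⊕b5⊕b6⊕b7⊕b12⊕b13⊕b14⊕b15⊕b20⊕b21⊕b22⊕b23⊕b28⊕b29⊕b30⊕b31 = 1⊕0⊕0⊕1⊕0⊕1⊕1⊕1⊕0⊕1⊕0⊕1⊕0⊕1⊕0⊕0 = 0
s8: b8⊕b9⊕b10⊕b11⊕b12⊕b13⊕b14⊕b15⊕b24⊕b25⊕b26⊕b27⊕b28⊕b29⊕b30⊕b31 = 1⊕0⊕0⊕1⊕0⊕1⊕1⊕1⊕1⊕0⊕1⊕1⊕0⊕1⊕0⊕0 = 1
s16: b16⊕b17⊕b18⊕b19⊕b20⊕b21⊕b22⊕b23⊕b24⊕b25⊕b26⊕b27⊕b28⊕b29⊕b30⊕b31 = 0⊕1⊕1⊕0⊕0⊕1⊕0⊕1⊕1⊕0⊕1⊕1⊕0⊕1⊕0⊕0 = 0
Syndrome (s16...s1) = 01000 → position 8.
Overall parity (XOR of all 32 bits, including p0): 0⊕0⊕1⊕1⊕1⊕0⊕0⊕1⊕1⊕0⊕0⊕1⊕0⊕1⊕1⊕1⊕0⊕1⊕1⊕0⊕0⊕1⊕0⊕1⊕1⊕0⊕1⊕1⊕0⊕1⊕0⊕0 = 1
Overall=1, syndrome position=8 → single-bit error at position 8.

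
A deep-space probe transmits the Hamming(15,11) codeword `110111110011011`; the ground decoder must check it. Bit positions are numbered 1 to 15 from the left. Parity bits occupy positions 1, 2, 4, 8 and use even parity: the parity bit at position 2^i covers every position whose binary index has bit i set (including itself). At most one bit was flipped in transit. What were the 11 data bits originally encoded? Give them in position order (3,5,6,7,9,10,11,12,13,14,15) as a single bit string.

01110011111

s1: b1⊕b3⊕b5⊕b7⊕b9⊕b11⊕b13⊕b15 = 1⊕0⊕1⊕1⊕0⊕1⊕0⊕1 = 1
s2: b2⊕b3⊕b6⊕b7⊕b10⊕b11⊕b14⊕b15 = 1⊕0⊕1⊕1⊕0⊕1⊕1⊕1 = 0
s4: b4⊕b5⊕b6⊕b7⊕b12⊕b13⊕b14⊕b15 = 1⊕1⊕1⊕1⊕1⊕0⊕1⊕1 = 1
s8: b8⊕b9⊕b10⊕b11⊕b12⊕b13⊕b14⊕b15 = 1⊕0⊕0⊕1⊕1⊕0⊕1⊕1 = 1
Syndrome (s8...s1) = 1101 → position 13.
Flip bit 13: corrected codeword = 110111110011111
Data bits at positions 3,5,6,7,9,10,11,12,13,14,15: 01110011111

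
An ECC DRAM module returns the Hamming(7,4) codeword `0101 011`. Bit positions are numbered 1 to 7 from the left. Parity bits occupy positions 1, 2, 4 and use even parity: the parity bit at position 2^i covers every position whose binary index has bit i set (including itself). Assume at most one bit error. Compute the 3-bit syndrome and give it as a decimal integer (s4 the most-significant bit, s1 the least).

7

s1: b1⊕b3⊕b5⊕b7 = 0⊕0⊕0⊕1 = 1
s2: b2⊕b3⊕b6⊕b7 = 1⊕0⊕1⊕1 = 1
s4: b4⊕b5⊕b6⊕b7 = 1⊕0⊕1⊕1 = 1
Syndrome (s4...s1) = 111 → position 7.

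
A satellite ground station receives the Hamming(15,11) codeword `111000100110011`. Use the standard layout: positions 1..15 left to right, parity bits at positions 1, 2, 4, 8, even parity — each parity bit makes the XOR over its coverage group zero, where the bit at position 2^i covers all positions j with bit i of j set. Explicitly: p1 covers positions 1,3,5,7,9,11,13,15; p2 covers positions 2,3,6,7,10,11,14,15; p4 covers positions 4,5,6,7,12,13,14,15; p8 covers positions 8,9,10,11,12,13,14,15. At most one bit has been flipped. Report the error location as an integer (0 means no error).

s1: b1⊕b3⊕b5⊕b7⊕b9⊕b11⊕b13⊕b15 = 1⊕1⊕0⊕1⊕0⊕1⊕0⊕1 = 1
s2: b2⊕b3⊕b6⊕b7⊕b10⊕b11⊕b14⊕b15 = 1⊕1⊕0⊕1⊕1⊕1⊕1⊕1 = 1
s4: b4⊕b5⊕b6⊕b7⊕b12⊕b13⊕b14⊕b15 = 0⊕0⊕0⊕1⊕0⊕0⊕1⊕1 = 1
s8: b8⊕b9⊕b10⊕b11⊕b12⊕b13⊕b14⊕b15 = 0⊕0⊕1⊕1⊕0⊕0⊕1⊕1 = 0
Syndrome (s8...s1) = 0111 → position 7.

7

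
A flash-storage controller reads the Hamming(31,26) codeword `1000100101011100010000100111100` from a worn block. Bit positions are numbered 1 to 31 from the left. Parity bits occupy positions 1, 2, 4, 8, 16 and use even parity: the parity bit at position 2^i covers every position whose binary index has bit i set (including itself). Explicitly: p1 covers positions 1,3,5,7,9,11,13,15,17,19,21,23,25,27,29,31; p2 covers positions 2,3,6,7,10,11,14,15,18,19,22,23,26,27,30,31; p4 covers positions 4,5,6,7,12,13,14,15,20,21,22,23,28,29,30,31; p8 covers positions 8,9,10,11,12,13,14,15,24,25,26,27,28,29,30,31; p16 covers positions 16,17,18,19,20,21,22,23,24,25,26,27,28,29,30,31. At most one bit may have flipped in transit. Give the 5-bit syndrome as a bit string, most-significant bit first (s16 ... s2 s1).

01100

s1: b1⊕b3⊕b5⊕b7⊕b9⊕b11⊕b13⊕b15⊕b17⊕b19⊕b21⊕b23⊕b25⊕b27⊕b29⊕b31 = 1⊕0⊕1⊕0⊕0⊕0⊕1⊕0⊕0⊕0⊕0⊕1⊕0⊕1⊕1⊕0 = 0
s2: b2⊕b3⊕b6⊕b7⊕b10⊕b11⊕b14⊕b15⊕b18⊕b19⊕b22⊕b23⊕b26⊕b27⊕b30⊕b31 = 0⊕0⊕0⊕0⊕1⊕0⊕1⊕0⊕1⊕0⊕0⊕1⊕1⊕1⊕0⊕0 = 0
s4: b4⊕b5⊕b6⊕b7⊕b12⊕b13⊕b14⊕b15⊕b20⊕b21⊕b22⊕b23⊕b28⊕b29⊕b30⊕b31 = 0⊕1⊕0⊕0⊕1⊕1⊕1⊕0⊕0⊕0⊕0⊕1⊕1⊕1⊕0⊕0 = 1
s8: b8⊕b9⊕b10⊕b11⊕b12⊕b13⊕b14⊕b15⊕b24⊕b25⊕b26⊕b27⊕b28⊕b29⊕b30⊕b31 = 1⊕0⊕1⊕0⊕1⊕1⊕1⊕0⊕0⊕0⊕1⊕1⊕1⊕1⊕0⊕0 = 1
s16: b16⊕b17⊕b18⊕b19⊕b20⊕b21⊕b22⊕b23⊕b24⊕b25⊕b26⊕b27⊕b28⊕b29⊕b30⊕b31 = 0⊕0⊕1⊕0⊕0⊕0⊕0⊕1⊕0⊕0⊕1⊕1⊕1⊕1⊕0⊕0 = 0
Syndrome (s16...s1) = 01100 → position 12.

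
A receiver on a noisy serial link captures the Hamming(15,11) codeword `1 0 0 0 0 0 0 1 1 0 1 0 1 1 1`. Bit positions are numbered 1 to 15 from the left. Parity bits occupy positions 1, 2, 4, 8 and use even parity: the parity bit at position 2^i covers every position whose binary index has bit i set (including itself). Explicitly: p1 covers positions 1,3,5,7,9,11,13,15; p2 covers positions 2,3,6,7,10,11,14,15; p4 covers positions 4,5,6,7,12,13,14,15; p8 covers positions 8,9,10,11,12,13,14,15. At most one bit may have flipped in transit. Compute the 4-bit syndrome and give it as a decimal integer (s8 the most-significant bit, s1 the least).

s1: b1⊕b3⊕b5⊕b7⊕b9⊕b11⊕b13⊕b15 = 1⊕0⊕0⊕0⊕1⊕1⊕1⊕1 = 1
s2: b2⊕b3⊕b6⊕b7⊕b10⊕b11⊕b14⊕b15 = 0⊕0⊕0⊕0⊕0⊕1⊕1⊕1 = 1
s4: b4⊕b5⊕b6⊕b7⊕b12⊕b13⊕b14⊕b15 = 0⊕0⊕0⊕0⊕0⊕1⊕1⊕1 = 1
s8: b8⊕b9⊕b10⊕b11⊕b12⊕b13⊕b14⊕b15 = 1⊕1⊕0⊕1⊕0⊕1⊕1⊕1 = 0
Syndrome (s8...s1) = 0111 → position 7.

7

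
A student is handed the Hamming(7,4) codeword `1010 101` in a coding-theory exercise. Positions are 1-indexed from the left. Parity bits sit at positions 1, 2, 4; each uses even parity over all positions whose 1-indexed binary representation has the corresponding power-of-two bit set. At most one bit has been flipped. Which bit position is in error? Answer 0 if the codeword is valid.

s1: b1⊕b3⊕b5⊕b7 = 1⊕1⊕1⊕1 = 0
s2: b2⊕b3⊕b6⊕b7 = 0⊕1⊕0⊕1 = 0
s4: b4⊕b5⊕b6⊕b7 = 0⊕1⊕0⊕1 = 0
Syndrome (s4...s1) = 000 → position 0 (no error).

0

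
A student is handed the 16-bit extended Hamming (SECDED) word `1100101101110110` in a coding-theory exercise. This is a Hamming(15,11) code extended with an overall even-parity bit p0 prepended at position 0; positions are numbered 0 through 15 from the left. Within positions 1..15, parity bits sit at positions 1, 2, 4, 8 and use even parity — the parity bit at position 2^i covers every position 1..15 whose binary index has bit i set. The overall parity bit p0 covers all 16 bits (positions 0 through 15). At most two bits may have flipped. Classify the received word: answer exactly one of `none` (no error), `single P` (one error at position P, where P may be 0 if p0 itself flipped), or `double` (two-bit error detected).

s1: b1⊕b3⊕b5⊕b7⊕b9⊕b11⊕b13⊕b15 = 1⊕0⊕0⊕1⊕1⊕1⊕1⊕0 = 1
s2: b2⊕b3⊕b6⊕b7⊕b10⊕b11⊕b14⊕b15 = 0⊕0⊕1⊕1⊕1⊕1⊕1⊕0 = 1
s4: b4⊕b5⊕b6⊕b7⊕b12⊕b13⊕b14⊕b15 = 1⊕0⊕1⊕1⊕0⊕1⊕1⊕0 = 1
s8: b8⊕b9⊕b10⊕b11⊕b12⊕b13⊕b14⊕b15 = 0⊕1⊕1⊕1⊕0⊕1⊕1⊕0 = 1
Syndrome (s8...s1) = 1111 → position 15.
Overall parity (XOR of all 16 bits, including p0): 1⊕1⊕0⊕0⊕1⊕0⊕1⊕1⊕0⊕1⊕1⊕1⊕0⊕1⊕1⊕0 = 0
Overall=0, syndrome position=15 → double-bit error detected (uncorrectable).

double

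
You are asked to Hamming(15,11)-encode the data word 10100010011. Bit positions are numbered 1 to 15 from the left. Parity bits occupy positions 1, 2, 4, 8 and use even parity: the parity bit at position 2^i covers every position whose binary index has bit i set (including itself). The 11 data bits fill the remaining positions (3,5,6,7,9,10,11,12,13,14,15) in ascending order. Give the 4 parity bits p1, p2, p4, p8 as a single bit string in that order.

1111

Place data bits at non-power-of-two positions: b3=1, b5=0, b6=1, b7=0, b9=0, b10=0, b11=1, b12=0, b13=0, b14=1, b15=1.
p1 = XOR of data positions {3,5,7,9,11,13,15} = 1⊕0⊕0⊕0⊕1⊕0⊕1 = 1
p2 = XOR of data positions {3,6,7,10,11,14,15} = 1⊕1⊕0⊕0⊕1⊕1⊕1 = 1
p4 = XOR of data positions {5,6,7,12,13,14,15} = 0⊕1⊕0⊕0⊕0⊕1⊕1 = 1
p8 = XOR of data positions {9,10,11,12,13,14,15} = 0⊕0⊕1⊕0⊕0⊕1⊕1 = 1
Parity bits p1,p2,p4,p8 = 1111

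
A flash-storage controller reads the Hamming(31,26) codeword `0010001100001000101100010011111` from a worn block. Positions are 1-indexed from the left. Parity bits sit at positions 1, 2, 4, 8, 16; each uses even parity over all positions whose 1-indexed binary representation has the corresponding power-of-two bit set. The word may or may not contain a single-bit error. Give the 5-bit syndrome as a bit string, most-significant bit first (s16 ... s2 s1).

s1: b1⊕b3⊕b5⊕b7⊕b9⊕b11⊕b13⊕b15⊕b17⊕b19⊕b21⊕b23⊕b25⊕b27⊕b29⊕b31 = 0⊕1⊕0⊕1⊕0⊕0⊕1⊕0⊕1⊕1⊕0⊕0⊕0⊕1⊕1⊕1 = 0
s2: b2⊕b3⊕b6⊕b7⊕b10⊕b11⊕b14⊕b15⊕b18⊕b19⊕b22⊕b23⊕b26⊕b27⊕b30⊕b31 = 0⊕1⊕0⊕1⊕0⊕0⊕0⊕0⊕0⊕1⊕0⊕0⊕0⊕1⊕1⊕1 = 0
s4: b4⊕b5⊕b6⊕b7⊕b12⊕b13⊕b14⊕b15⊕b20⊕b21⊕b22⊕b23⊕b28⊕b29⊕b30⊕b31 = 0⊕0⊕0⊕1⊕0⊕1⊕0⊕0⊕1⊕0⊕0⊕0⊕1⊕1⊕1⊕1 = 1
s8: b8⊕b9⊕b10⊕b11⊕b12⊕b13⊕b14⊕b15⊕b24⊕b25⊕b26⊕b27⊕b28⊕b29⊕b30⊕b31 = 1⊕0⊕0⊕0⊕0⊕1⊕0⊕0⊕1⊕0⊕0⊕1⊕1⊕1⊕1⊕1 = 0
s16: b16⊕b17⊕b18⊕b19⊕b20⊕b21⊕b22⊕b23⊕b24⊕b25⊕b26⊕b27⊕b28⊕b29⊕b30⊕b31 = 0⊕1⊕0⊕1⊕1⊕0⊕0⊕0⊕1⊕0⊕0⊕1⊕1⊕1⊕1⊕1 = 1
Syndrome (s16...s1) = 10100 → position 20.

10100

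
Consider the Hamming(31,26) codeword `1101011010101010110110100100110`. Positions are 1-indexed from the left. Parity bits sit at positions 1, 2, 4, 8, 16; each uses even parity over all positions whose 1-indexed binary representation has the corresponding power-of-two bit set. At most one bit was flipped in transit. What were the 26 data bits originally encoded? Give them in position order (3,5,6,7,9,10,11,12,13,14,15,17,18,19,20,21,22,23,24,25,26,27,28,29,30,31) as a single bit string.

s1: b1⊕b3⊕b5⊕b7⊕b9⊕b11⊕b13⊕b15⊕b17⊕b19⊕b21⊕b23⊕b25⊕b27⊕b29⊕b31 = 1⊕0⊕0⊕1⊕1⊕1⊕1⊕1⊕1⊕0⊕1⊕1⊕0⊕0⊕1⊕0 = 0
s2: b2⊕b3⊕b6⊕b7⊕b10⊕b11⊕b14⊕b15⊕b18⊕b19⊕b22⊕b23⊕b26⊕b27⊕b30⊕b31 = 1⊕0⊕1⊕1⊕0⊕1⊕0⊕1⊕1⊕0⊕0⊕1⊕1⊕0⊕1⊕0 = 1
s4: b4⊕b5⊕b6⊕b7⊕b12⊕b13⊕b14⊕b15⊕b20⊕b21⊕b22⊕b23⊕b28⊕b29⊕b30⊕b31 = 1⊕0⊕1⊕1⊕0⊕1⊕0⊕1⊕1⊕1⊕0⊕1⊕0⊕1⊕1⊕0 = 0
s8: b8⊕b9⊕b10⊕b11⊕b12⊕b13⊕b14⊕b15⊕b24⊕b25⊕b26⊕b27⊕b28⊕b29⊕b30⊕b31 = 0⊕1⊕0⊕1⊕0⊕1⊕0⊕1⊕0⊕0⊕1⊕0⊕0⊕1⊕1⊕0 = 1
s16: b16⊕b17⊕b18⊕b19⊕b20⊕b21⊕b22⊕b23⊕b24⊕b25⊕b26⊕b27⊕b28⊕b29⊕b30⊕b31 = 0⊕1⊕1⊕0⊕1⊕1⊕0⊕1⊕0⊕0⊕1⊕0⊕0⊕1⊕1⊕0 = 0
Syndrome (s16...s1) = 01010 → position 10.
Flip bit 10: corrected codeword = 1101011011101010110110100100110
Data bits at positions 3,5,6,7,9,10,11,12,13,14,15,17,18,19,20,21,22,23,24,25,26,27,28,29,30,31: 00111110101110110100100110

00111110101110110100100110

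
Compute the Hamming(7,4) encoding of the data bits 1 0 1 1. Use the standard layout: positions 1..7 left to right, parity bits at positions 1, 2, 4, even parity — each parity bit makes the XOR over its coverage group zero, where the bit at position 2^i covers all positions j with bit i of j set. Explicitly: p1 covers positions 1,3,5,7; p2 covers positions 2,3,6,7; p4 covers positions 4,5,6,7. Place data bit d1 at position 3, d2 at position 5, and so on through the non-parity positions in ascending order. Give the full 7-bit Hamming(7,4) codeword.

Place data bits at non-power-of-two positions: b3=1, b5=0, b6=1, b7=1.
p1 = XOR of data positions {3,5,7} = 1⊕0⊕1 = 0
p2 = XOR of data positions {3,6,7} = 1⊕1⊕1 = 1
p4 = XOR of data positions {5,6,7} = 0⊕1⊕1 = 0
Codeword b1..b7 = 0110011

0110011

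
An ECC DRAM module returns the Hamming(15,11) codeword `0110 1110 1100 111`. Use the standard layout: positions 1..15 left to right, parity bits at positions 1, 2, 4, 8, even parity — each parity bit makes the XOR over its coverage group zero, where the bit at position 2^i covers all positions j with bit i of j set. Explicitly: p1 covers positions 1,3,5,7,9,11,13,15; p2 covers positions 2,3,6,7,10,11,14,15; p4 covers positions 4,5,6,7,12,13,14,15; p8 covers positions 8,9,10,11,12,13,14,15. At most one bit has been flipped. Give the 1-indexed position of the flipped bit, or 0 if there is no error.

s1: b1⊕b3⊕b5⊕b7⊕b9⊕b11⊕b13⊕b15 = 0⊕1⊕1⊕1⊕1⊕0⊕1⊕1 = 0
s2: b2⊕b3⊕b6⊕b7⊕b10⊕b11⊕b14⊕b15 = 1⊕1⊕1⊕1⊕1⊕0⊕1⊕1 = 1
s4: b4⊕b5⊕b6⊕b7⊕b12⊕b13⊕b14⊕b15 = 0⊕1⊕1⊕1⊕0⊕1⊕1⊕1 = 0
s8: b8⊕b9⊕b10⊕b11⊕b12⊕b13⊕b14⊕b15 = 0⊕1⊕1⊕0⊕0⊕1⊕1⊕1 = 1
Syndrome (s8...s1) = 1010 → position 10.

10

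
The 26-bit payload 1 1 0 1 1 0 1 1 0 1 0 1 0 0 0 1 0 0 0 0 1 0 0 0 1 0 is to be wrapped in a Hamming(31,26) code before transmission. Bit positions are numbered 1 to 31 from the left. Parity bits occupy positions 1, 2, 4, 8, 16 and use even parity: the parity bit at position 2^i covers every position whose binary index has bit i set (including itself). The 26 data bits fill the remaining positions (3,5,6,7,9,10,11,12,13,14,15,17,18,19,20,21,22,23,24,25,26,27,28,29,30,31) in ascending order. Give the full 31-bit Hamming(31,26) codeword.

1010101010110100100010000100010

Place data bits at non-power-of-two positions: b3=1, b5=1, b6=0, b7=1, b9=1, b10=0, b11=1, b12=1, b13=0, b14=1, b15=0, b17=1, b18=0, b19=0, b20=0, b21=1, b22=0, b23=0, b24=0, b25=0, b26=1, b27=0, b28=0, b29=0, b30=1, b31=0.
p1 = XOR of data positions {3,5,7,9,11,13,15,17,19,21,23,25,27,29,31} = 1⊕1⊕1⊕1⊕1⊕0⊕0⊕1⊕0⊕1⊕0⊕0⊕0⊕0⊕0 = 1
p2 = XOR of data positions {3,6,7,10,11,14,15,18,19,22,23,26,27,30,31} = 1⊕0⊕1⊕0⊕1⊕1⊕0⊕0⊕0⊕0⊕0⊕1⊕0⊕1⊕0 = 0
p4 = XOR of data positions {5,6,7,12,13,14,15,20,21,22,23,28,29,30,31} = 1⊕0⊕1⊕1⊕0⊕1⊕0⊕0⊕1⊕0⊕0⊕0⊕0⊕1⊕0 = 0
p8 = XOR of data positions {9,10,11,12,13,14,15,24,25,26,27,28,29,30,31} = 1⊕0⊕1⊕1⊕0⊕1⊕0⊕0⊕0⊕1⊕0⊕0⊕0⊕1⊕0 = 0
p16 = XOR of data positions {17,18,19,20,21,22,23,24,25,26,27,28,29,30,31} = 1⊕0⊕0⊕0⊕1⊕0⊕0⊕0⊕0⊕1⊕0⊕0⊕0⊕1⊕0 = 0
Codeword b1..b31 = 1010101010110100100010000100010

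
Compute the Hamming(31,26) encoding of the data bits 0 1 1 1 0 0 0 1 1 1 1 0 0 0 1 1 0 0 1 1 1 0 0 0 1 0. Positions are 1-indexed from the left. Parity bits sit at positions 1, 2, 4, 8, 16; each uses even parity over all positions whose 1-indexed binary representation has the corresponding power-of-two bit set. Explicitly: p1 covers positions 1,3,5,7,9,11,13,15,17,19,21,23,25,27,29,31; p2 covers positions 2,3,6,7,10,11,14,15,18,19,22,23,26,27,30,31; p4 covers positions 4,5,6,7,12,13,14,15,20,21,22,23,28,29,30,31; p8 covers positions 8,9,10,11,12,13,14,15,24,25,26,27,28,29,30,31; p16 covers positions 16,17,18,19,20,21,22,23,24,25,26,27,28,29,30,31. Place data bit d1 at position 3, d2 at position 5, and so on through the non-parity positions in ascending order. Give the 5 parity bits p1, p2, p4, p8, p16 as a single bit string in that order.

Place data bits at non-power-of-two positions: b3=0, b5=1, b6=1, b7=1, b9=0, b10=0, b11=0, b12=1, b13=1, b14=1, b15=1, b17=0, b18=0, b19=0, b20=1, b21=1, b22=0, b23=0, b24=1, b25=1, b26=1, b27=0, b28=0, b29=0, b30=1, b31=0.
p1 = XOR of data positions {3,5,7,9,11,13,15,17,19,21,23,25,27,29,31} = 0⊕1⊕1⊕0⊕0⊕1⊕1⊕0⊕0⊕1⊕0⊕1⊕0⊕0⊕0 = 0
p2 = XOR of data positions {3,6,7,10,11,14,15,18,19,22,23,26,27,30,31} = 0⊕1⊕1⊕0⊕0⊕1⊕1⊕0⊕0⊕0⊕0⊕1⊕0⊕1⊕0 = 0
p4 = XOR of data positions {5,6,7,12,13,14,15,20,21,22,23,28,29,30,31} = 1⊕1⊕1⊕1⊕1⊕1⊕1⊕1⊕1⊕0⊕0⊕0⊕0⊕1⊕0 = 0
p8 = XOR of data positions {9,10,11,12,13,14,15,24,25,26,27,28,29,30,31} = 0⊕0⊕0⊕1⊕1⊕1⊕1⊕1⊕1⊕1⊕0⊕0⊕0⊕1⊕0 = 0
p16 = XOR of data positions {17,18,19,20,21,22,23,24,25,26,27,28,29,30,31} = 0⊕0⊕0⊕1⊕1⊕0⊕0⊕1⊕1⊕1⊕0⊕0⊕0⊕1⊕0 = 0
Parity bits p1,p2,p4,p8,p16 = 00000

00000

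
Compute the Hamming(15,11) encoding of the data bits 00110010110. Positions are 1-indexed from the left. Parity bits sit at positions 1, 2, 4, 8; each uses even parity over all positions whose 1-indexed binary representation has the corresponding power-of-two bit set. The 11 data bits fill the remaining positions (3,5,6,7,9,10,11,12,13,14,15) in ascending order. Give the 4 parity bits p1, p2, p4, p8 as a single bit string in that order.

Place data bits at non-power-of-two positions: b3=0, b5=0, b6=1, b7=1, b9=0, b10=0, b11=1, b12=0, b13=1, b14=1, b15=0.
p1 = XOR of data positions {3,5,7,9,11,13,15} = 0⊕0⊕1⊕0⊕1⊕1⊕0 = 1
p2 = XOR of data positions {3,6,7,10,11,14,15} = 0⊕1⊕1⊕0⊕1⊕1⊕0 = 0
p4 = XOR of data positions {5,6,7,12,13,14,15} = 0⊕1⊕1⊕0⊕1⊕1⊕0 = 0
p8 = XOR of data positions {9,10,11,12,13,14,15} = 0⊕0⊕1⊕0⊕1⊕1⊕0 = 1
Parity bits p1,p2,p4,p8 = 1001

1001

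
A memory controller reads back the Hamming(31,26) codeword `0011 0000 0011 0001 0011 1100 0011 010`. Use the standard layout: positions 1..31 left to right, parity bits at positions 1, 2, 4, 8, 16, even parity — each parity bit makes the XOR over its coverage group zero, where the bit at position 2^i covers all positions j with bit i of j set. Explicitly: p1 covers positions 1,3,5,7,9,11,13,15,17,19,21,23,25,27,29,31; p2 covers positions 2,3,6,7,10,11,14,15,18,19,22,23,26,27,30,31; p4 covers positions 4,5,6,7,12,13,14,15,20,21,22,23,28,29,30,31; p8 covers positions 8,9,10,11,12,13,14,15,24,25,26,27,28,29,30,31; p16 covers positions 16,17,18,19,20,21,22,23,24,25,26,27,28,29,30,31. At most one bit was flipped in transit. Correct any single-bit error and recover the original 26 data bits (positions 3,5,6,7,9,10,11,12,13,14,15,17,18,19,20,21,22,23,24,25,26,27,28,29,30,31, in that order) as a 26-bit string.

s1: b1⊕b3⊕b5⊕b7⊕b9⊕b11⊕b13⊕b15⊕b17⊕b19⊕b21⊕b23⊕b25⊕b27⊕b29⊕b31 = 0⊕1⊕0⊕0⊕0⊕1⊕0⊕0⊕0⊕1⊕1⊕0⊕0⊕1⊕0⊕0 = 1
s2: b2⊕b3⊕b6⊕b7⊕b10⊕b11⊕b14⊕b15⊕b18⊕b19⊕b22⊕b23⊕b26⊕b27⊕b30⊕b31 = 0⊕1⊕0⊕0⊕0⊕1⊕0⊕0⊕0⊕1⊕1⊕0⊕0⊕1⊕1⊕0 = 0
s4: b4⊕b5⊕b6⊕b7⊕b12⊕b13⊕b14⊕b15⊕b20⊕b21⊕b22⊕b23⊕b28⊕b29⊕b30⊕b31 = 1⊕0⊕0⊕0⊕1⊕0⊕0⊕0⊕1⊕1⊕1⊕0⊕1⊕0⊕1⊕0 = 1
s8: b8⊕b9⊕b10⊕b11⊕b12⊕b13⊕b14⊕b15⊕b24⊕b25⊕b26⊕b27⊕b28⊕b29⊕b30⊕b31 = 0⊕0⊕0⊕1⊕1⊕0⊕0⊕0⊕0⊕0⊕0⊕1⊕1⊕0⊕1⊕0 = 1
s16: b16⊕b17⊕b18⊕b19⊕b20⊕b21⊕b22⊕b23⊕b24⊕b25⊕b26⊕b27⊕b28⊕b29⊕b30⊕b31 = 1⊕0⊕0⊕1⊕1⊕1⊕1⊕0⊕0⊕0⊕0⊕1⊕1⊕0⊕1⊕0 = 0
Syndrome (s16...s1) = 01101 → position 13.
Flip bit 13: corrected codeword = 0011000000111001001111000011010
Data bits at positions 3,5,6,7,9,10,11,12,13,14,15,17,18,19,20,21,22,23,24,25,26,27,28,29,30,31: 10000011100001111000011010

10000011100001111000011010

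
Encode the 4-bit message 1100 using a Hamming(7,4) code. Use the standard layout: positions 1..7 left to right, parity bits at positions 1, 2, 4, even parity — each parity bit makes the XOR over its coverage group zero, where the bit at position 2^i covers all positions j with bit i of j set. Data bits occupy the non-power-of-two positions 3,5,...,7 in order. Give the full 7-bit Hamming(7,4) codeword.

Place data bits at non-power-of-two positions: b3=1, b5=1, b6=0, b7=0.
p1 = XOR of data positions {3,5,7} = 1⊕1⊕0 = 0
p2 = XOR of data positions {3,6,7} = 1⊕0⊕0 = 1
p4 = XOR of data positions {5,6,7} = 1⊕0⊕0 = 1
Codeword b1..b7 = 0111100

0111100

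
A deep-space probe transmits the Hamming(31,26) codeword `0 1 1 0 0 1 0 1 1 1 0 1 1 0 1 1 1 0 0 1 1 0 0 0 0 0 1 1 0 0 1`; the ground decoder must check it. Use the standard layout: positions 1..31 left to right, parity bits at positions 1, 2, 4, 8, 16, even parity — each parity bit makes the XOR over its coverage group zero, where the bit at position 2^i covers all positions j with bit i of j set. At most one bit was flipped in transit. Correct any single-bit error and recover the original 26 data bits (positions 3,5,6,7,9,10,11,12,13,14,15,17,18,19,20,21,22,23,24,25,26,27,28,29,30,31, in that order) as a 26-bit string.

10101101101100110000111001

s1: b1⊕b3⊕b5⊕b7⊕b9⊕b11⊕b13⊕b15⊕b17⊕b19⊕b21⊕b23⊕b25⊕b27⊕b29⊕b31 = 0⊕1⊕0⊕0⊕1⊕0⊕1⊕1⊕1⊕0⊕1⊕0⊕0⊕1⊕0⊕1 = 0
s2: b2⊕b3⊕b6⊕b7⊕b10⊕b11⊕b14⊕b15⊕b18⊕b19⊕b22⊕b23⊕b26⊕b27⊕b30⊕b31 = 1⊕1⊕1⊕0⊕1⊕0⊕0⊕1⊕0⊕0⊕0⊕0⊕0⊕1⊕0⊕1 = 1
s4: b4⊕b5⊕b6⊕b7⊕b12⊕b13⊕b14⊕b15⊕b20⊕b21⊕b22⊕b23⊕b28⊕b29⊕b30⊕b31 = 0⊕0⊕1⊕0⊕1⊕1⊕0⊕1⊕1⊕1⊕0⊕0⊕1⊕0⊕0⊕1 = 0
s8: b8⊕b9⊕b10⊕b11⊕b12⊕b13⊕b14⊕b15⊕b24⊕b25⊕b26⊕b27⊕b28⊕b29⊕b30⊕b31 = 1⊕1⊕1⊕0⊕1⊕1⊕0⊕1⊕0⊕0⊕0⊕1⊕1⊕0⊕0⊕1 = 1
s16: b16⊕b17⊕b18⊕b19⊕b20⊕b21⊕b22⊕b23⊕b24⊕b25⊕b26⊕b27⊕b28⊕b29⊕b30⊕b31 = 1⊕1⊕0⊕0⊕1⊕1⊕0⊕0⊕0⊕0⊕0⊕1⊕1⊕0⊕0⊕1 = 1
Syndrome (s16...s1) = 11010 → position 26.
Flip bit 26: corrected codeword = 0110010111011011100110000111001
Data bits at positions 3,5,6,7,9,10,11,12,13,14,15,17,18,19,20,21,22,23,24,25,26,27,28,29,30,31: 10101101101100110000111001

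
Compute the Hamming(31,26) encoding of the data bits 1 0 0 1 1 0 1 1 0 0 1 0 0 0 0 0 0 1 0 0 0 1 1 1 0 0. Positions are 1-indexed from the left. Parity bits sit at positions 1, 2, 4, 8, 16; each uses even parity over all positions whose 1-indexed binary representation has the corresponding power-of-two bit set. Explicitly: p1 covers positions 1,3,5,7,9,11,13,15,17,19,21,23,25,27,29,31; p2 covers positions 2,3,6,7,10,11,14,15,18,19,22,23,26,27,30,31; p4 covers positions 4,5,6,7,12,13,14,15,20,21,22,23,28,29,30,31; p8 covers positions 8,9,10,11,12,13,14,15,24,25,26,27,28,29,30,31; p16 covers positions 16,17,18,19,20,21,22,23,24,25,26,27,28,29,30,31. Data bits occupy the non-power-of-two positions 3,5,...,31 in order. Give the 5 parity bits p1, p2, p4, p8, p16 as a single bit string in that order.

Place data bits at non-power-of-two positions: b3=1, b5=0, b6=0, b7=1, b9=1, b10=0, b11=1, b12=1, b13=0, b14=0, b15=1, b17=0, b18=0, b19=0, b20=0, b21=0, b22=0, b23=1, b24=0, b25=0, b26=0, b27=1, b28=1, b29=1, b30=0, b31=0.
p1 = XOR of data positions {3,5,7,9,11,13,15,17,19,21,23,25,27,29,31} = 1⊕0⊕1⊕1⊕1⊕0⊕1⊕0⊕0⊕0⊕1⊕0⊕1⊕1⊕0 = 0
p2 = XOR of data positions {3,6,7,10,11,14,15,18,19,22,23,26,27,30,31} = 1⊕0⊕1⊕0⊕1⊕0⊕1⊕0⊕0⊕0⊕1⊕0⊕1⊕0⊕0 = 0
p4 = XOR of data positions {5,6,7,12,13,14,15,20,21,22,23,28,29,30,31} = 0⊕0⊕1⊕1⊕0⊕0⊕1⊕0⊕0⊕0⊕1⊕1⊕1⊕0⊕0 = 0
p8 = XOR of data positions {9,10,11,12,13,14,15,24,25,26,27,28,29,30,31} = 1⊕0⊕1⊕1⊕0⊕0⊕1⊕0⊕0⊕0⊕1⊕1⊕1⊕0⊕0 = 1
p16 = XOR of data positions {17,18,19,20,21,22,23,24,25,26,27,28,29,30,31} = 0⊕0⊕0⊕0⊕0⊕0⊕1⊕0⊕0⊕0⊕1⊕1⊕1⊕0⊕0 = 0
Parity bits p1,p2,p4,p8,p16 = 00010

00010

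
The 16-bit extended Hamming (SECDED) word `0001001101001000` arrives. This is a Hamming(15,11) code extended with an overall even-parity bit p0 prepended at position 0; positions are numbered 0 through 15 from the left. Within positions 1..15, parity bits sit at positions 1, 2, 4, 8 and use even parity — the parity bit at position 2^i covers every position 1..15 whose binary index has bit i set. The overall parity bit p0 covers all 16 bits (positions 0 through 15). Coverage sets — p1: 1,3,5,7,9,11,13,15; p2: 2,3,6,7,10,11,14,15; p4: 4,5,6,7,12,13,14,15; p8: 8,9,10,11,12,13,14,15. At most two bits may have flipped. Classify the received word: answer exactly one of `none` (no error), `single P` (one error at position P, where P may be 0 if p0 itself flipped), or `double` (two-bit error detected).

single 7

s1: b1⊕b3⊕b5⊕b7⊕b9⊕b11⊕b13⊕b15 = 0⊕1⊕0⊕1⊕1⊕0⊕0⊕0 = 1
s2: b2⊕b3⊕b6⊕b7⊕b10⊕b11⊕b14⊕b15 = 0⊕1⊕1⊕1⊕0⊕0⊕0⊕0 = 1
s4: b4⊕b5⊕b6⊕b7⊕b12⊕b13⊕b14⊕b15 = 0⊕0⊕1⊕1⊕1⊕0⊕0⊕0 = 1
s8: b8⊕b9⊕b10⊕b11⊕b12⊕b13⊕b14⊕b15 = 0⊕1⊕0⊕0⊕1⊕0⊕0⊕0 = 0
Syndrome (s8...s1) = 0111 → position 7.
Overall parity (XOR of all 16 bits, including p0): 0⊕0⊕0⊕1⊕0⊕0⊕1⊕1⊕0⊕1⊕0⊕0⊕1⊕0⊕0⊕0 = 1
Overall=1, syndrome position=7 → single-bit error at position 7.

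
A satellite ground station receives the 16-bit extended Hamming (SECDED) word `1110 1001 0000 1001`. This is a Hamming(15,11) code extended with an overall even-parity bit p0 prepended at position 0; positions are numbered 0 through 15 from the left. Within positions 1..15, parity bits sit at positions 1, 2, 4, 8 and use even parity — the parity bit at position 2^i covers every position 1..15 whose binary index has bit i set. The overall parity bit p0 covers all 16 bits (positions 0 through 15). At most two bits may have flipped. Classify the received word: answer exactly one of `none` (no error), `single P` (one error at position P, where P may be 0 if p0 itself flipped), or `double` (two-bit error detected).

s1: b1⊕b3⊕b5⊕b7⊕b9⊕b11⊕b13⊕b15 = 1⊕0⊕0⊕1⊕0⊕0⊕0⊕1 = 1
s2: b2⊕b3⊕b6⊕b7⊕b10⊕b11⊕b14⊕b15 = 1⊕0⊕0⊕1⊕0⊕0⊕0⊕1 = 1
s4: b4⊕b5⊕b6⊕b7⊕b12⊕b13⊕b14⊕b15 = 1⊕0⊕0⊕1⊕1⊕0⊕0⊕1 = 0
s8: b8⊕b9⊕b10⊕b11⊕b12⊕b13⊕b14⊕b15 = 0⊕0⊕0⊕0⊕1⊕0⊕0⊕1 = 0
Syndrome (s8...s1) = 0011 → position 3.
Overall parity (XOR of all 16 bits, including p0): 1⊕1⊕1⊕0⊕1⊕0⊕0⊕1⊕0⊕0⊕0⊕0⊕1⊕0⊕0⊕1 = 1
Overall=1, syndrome position=3 → single-bit error at position 3.

single 3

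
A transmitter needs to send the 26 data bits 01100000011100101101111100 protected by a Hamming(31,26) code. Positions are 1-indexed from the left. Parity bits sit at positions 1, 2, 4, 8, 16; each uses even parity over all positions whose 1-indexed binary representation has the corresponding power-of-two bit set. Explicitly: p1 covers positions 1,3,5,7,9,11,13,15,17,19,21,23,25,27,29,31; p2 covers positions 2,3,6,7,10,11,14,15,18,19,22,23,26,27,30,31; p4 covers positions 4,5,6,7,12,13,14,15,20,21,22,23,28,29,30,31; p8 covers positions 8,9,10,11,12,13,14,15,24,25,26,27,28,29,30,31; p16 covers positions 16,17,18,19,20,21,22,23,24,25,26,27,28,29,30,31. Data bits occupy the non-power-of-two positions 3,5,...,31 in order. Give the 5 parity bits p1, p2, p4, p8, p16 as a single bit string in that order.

11111

Place data bits at non-power-of-two positions: b3=0, b5=1, b6=1, b7=0, b9=0, b10=0, b11=0, b12=0, b13=0, b14=1, b15=1, b17=1, b18=0, b19=0, b20=1, b21=0, b22=1, b23=1, b24=0, b25=1, b26=1, b27=1, b28=1, b29=1, b30=0, b31=0.
p1 = XOR of data positions {3,5,7,9,11,13,15,17,19,21,23,25,27,29,31} = 0⊕1⊕0⊕0⊕0⊕0⊕1⊕1⊕0⊕0⊕1⊕1⊕1⊕1⊕0 = 1
p2 = XOR of data positions {3,6,7,10,11,14,15,18,19,22,23,26,27,30,31} = 0⊕1⊕0⊕0⊕0⊕1⊕1⊕0⊕0⊕1⊕1⊕1⊕1⊕0⊕0 = 1
p4 = XOR of data positions {5,6,7,12,13,14,15,20,21,22,23,28,29,30,31} = 1⊕1⊕0⊕0⊕0⊕1⊕1⊕1⊕0⊕1⊕1⊕1⊕1⊕0⊕0 = 1
p8 = XOR of data positions {9,10,11,12,13,14,15,24,25,26,27,28,29,30,31} = 0⊕0⊕0⊕0⊕0⊕1⊕1⊕0⊕1⊕1⊕1⊕1⊕1⊕0⊕0 = 1
p16 = XOR of data positions {17,18,19,20,21,22,23,24,25,26,27,28,29,30,31} = 1⊕0⊕0⊕1⊕0⊕1⊕1⊕0⊕1⊕1⊕1⊕1⊕1⊕0⊕0 = 1
Parity bits p1,p2,p4,p8,p16 = 11111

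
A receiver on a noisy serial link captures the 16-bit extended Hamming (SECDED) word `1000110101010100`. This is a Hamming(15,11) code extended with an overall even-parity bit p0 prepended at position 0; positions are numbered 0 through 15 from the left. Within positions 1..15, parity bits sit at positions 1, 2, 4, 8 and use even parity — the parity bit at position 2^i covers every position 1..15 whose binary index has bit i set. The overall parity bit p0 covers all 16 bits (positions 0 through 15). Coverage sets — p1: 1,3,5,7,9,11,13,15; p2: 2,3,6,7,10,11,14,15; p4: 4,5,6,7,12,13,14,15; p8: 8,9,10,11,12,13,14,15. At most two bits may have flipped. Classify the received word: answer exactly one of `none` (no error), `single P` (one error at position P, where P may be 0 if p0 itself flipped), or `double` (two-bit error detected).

s1: b1⊕b3⊕b5⊕b7⊕b9⊕b11⊕b13⊕b15 = 0⊕0⊕1⊕1⊕1⊕1⊕1⊕0 = 1
s2: b2⊕b3⊕b6⊕b7⊕b10⊕b11⊕b14⊕b15 = 0⊕0⊕0⊕1⊕0⊕1⊕0⊕0 = 0
s4: b4⊕b5⊕b6⊕b7⊕b12⊕b13⊕b14⊕b15 = 1⊕1⊕0⊕1⊕0⊕1⊕0⊕0 = 0
s8: b8⊕b9⊕b10⊕b11⊕b12⊕b13⊕b14⊕b15 = 0⊕1⊕0⊕1⊕0⊕1⊕0⊕0 = 1
Syndrome (s8...s1) = 1001 → position 9.
Overall parity (XOR of all 16 bits, including p0): 1⊕0⊕0⊕0⊕1⊕1⊕0⊕1⊕0⊕1⊕0⊕1⊕0⊕1⊕0⊕0 = 1
Overall=1, syndrome position=9 → single-bit error at position 9.

single 9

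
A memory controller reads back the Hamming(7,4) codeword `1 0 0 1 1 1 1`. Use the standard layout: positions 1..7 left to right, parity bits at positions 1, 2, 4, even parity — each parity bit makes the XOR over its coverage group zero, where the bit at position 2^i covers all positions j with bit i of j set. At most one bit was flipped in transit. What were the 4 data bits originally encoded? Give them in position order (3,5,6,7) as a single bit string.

0111

s1: b1⊕b3⊕b5⊕b7 = 1⊕0⊕1⊕1 = 1
s2: b2⊕b3⊕b6⊕b7 = 0⊕0⊕1⊕1 = 0
s4: b4⊕b5⊕b6⊕b7 = 1⊕1⊕1⊕1 = 0
Syndrome (s4...s1) = 001 → position 1.
Flip bit 1: corrected codeword = 0001111
Data bits at positions 3,5,6,7: 0111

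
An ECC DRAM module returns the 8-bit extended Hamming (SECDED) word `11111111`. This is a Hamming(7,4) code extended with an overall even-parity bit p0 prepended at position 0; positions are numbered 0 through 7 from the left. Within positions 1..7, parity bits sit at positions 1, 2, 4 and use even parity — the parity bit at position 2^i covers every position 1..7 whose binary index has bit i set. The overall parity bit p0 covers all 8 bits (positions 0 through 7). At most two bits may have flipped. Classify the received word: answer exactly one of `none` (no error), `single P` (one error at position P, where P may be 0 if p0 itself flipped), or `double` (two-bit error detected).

s1: b1⊕b3⊕b5⊕b7 = 1⊕1⊕1⊕1 = 0
s2: b2⊕b3⊕b6⊕b7 = 1⊕1⊕1⊕1 = 0
s4: b4⊕b5⊕b6⊕b7 = 1⊕1⊕1⊕1 = 0
Syndrome (s4...s1) = 000 → position 0 (no error).
Overall parity (XOR of all 8 bits, including p0): 1⊕1⊕1⊕1⊕1⊕1⊕1⊕1 = 0
Overall=0, syndrome position=0 → no error.

none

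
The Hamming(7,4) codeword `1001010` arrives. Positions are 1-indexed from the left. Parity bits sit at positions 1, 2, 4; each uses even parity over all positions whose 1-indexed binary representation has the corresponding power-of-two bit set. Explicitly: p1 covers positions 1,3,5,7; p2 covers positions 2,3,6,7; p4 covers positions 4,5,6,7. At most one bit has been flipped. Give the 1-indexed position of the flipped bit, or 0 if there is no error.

s1: b1⊕b3⊕b5⊕b7 = 1⊕0⊕0⊕0 = 1
s2: b2⊕b3⊕b6⊕b7 = 0⊕0⊕1⊕0 = 1
s4: b4⊕b5⊕b6⊕b7 = 1⊕0⊕1⊕0 = 0
Syndrome (s4...s1) = 011 → position 3.

3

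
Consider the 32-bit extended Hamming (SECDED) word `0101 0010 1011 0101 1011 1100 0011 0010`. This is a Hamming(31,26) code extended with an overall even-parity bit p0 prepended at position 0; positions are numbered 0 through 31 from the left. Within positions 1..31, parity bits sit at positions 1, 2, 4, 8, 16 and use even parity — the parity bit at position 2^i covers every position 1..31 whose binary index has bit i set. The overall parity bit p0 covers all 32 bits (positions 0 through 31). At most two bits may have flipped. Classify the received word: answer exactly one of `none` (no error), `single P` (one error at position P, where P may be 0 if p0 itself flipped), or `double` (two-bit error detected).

none

s1: b1⊕b3⊕b5⊕b7⊕b9⊕b11⊕b13⊕b15⊕b17⊕b19⊕b21⊕b23⊕b25⊕b27⊕b29⊕b31 = 1⊕1⊕0⊕0⊕0⊕1⊕1⊕1⊕0⊕1⊕1⊕0⊕0⊕1⊕0⊕0 = 0
s2: b2⊕b3⊕b6⊕b7⊕b10⊕b11⊕b14⊕b15⊕b18⊕b19⊕b22⊕b23⊕b26⊕b27⊕b30⊕b31 = 0⊕1⊕1⊕0⊕1⊕1⊕0⊕1⊕1⊕1⊕0⊕0⊕1⊕1⊕1⊕0 = 0
s4: b4⊕b5⊕b6⊕b7⊕b12⊕b13⊕b14⊕b15⊕b20⊕b21⊕b22⊕b23⊕b28⊕b29⊕b30⊕b31 = 0⊕0⊕1⊕0⊕0⊕1⊕0⊕1⊕1⊕1⊕0⊕0⊕0⊕0⊕1⊕0 = 0
s8: b8⊕b9⊕b10⊕b11⊕b12⊕b13⊕b14⊕b15⊕b24⊕b25⊕b26⊕b27⊕b28⊕b29⊕b30⊕b31 = 1⊕0⊕1⊕1⊕0⊕1⊕0⊕1⊕0⊕0⊕1⊕1⊕0⊕0⊕1⊕0 = 0
s16: b16⊕b17⊕b18⊕b19⊕b20⊕b21⊕b22⊕b23⊕b24⊕b25⊕b26⊕b27⊕b28⊕b29⊕b30⊕b31 = 1⊕0⊕1⊕1⊕1⊕1⊕0⊕0⊕0⊕0⊕1⊕1⊕0⊕0⊕1⊕0 = 0
Syndrome (s16...s1) = 00000 → position 0 (no error).
Overall parity (XOR of all 32 bits, including p0): 0⊕1⊕0⊕1⊕0⊕0⊕1⊕0⊕1⊕0⊕1⊕1⊕0⊕1⊕0⊕1⊕1⊕0⊕1⊕1⊕1⊕1⊕0⊕0⊕0⊕0⊕1⊕1⊕0⊕0⊕1⊕0 = 0
Overall=0, syndrome position=0 → no error.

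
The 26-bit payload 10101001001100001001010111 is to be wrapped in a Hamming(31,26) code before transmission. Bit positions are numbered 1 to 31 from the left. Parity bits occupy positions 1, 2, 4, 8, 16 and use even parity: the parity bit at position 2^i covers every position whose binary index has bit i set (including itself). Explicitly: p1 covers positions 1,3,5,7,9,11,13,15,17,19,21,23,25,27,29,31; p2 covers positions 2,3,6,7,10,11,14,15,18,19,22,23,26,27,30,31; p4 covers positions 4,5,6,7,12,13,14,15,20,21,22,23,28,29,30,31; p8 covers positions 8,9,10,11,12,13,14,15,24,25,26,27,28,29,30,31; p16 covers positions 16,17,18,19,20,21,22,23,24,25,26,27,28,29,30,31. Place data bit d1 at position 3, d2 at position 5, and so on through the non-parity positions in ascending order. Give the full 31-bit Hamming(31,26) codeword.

0111010010010011100001001010111

Place data bits at non-power-of-two positions: b3=1, b5=0, b6=1, b7=0, b9=1, b10=0, b11=0, b12=1, b13=0, b14=0, b15=1, b17=1, b18=0, b19=0, b20=0, b21=0, b22=1, b23=0, b24=0, b25=1, b26=0, b27=1, b28=0, b29=1, b30=1, b31=1.
p1 = XOR of data positions {3,5,7,9,11,13,15,17,19,21,23,25,27,29,31} = 1⊕0⊕0⊕1⊕0⊕0⊕1⊕1⊕0⊕0⊕0⊕1⊕1⊕1⊕1 = 0
p2 = XOR of data positions {3,6,7,10,11,14,15,18,19,22,23,26,27,30,31} = 1⊕1⊕0⊕0⊕0⊕0⊕1⊕0⊕0⊕1⊕0⊕0⊕1⊕1⊕1 = 1
p4 = XOR of data positions {5,6,7,12,13,14,15,20,21,22,23,28,29,30,31} = 0⊕1⊕0⊕1⊕0⊕0⊕1⊕0⊕0⊕1⊕0⊕0⊕1⊕1⊕1 = 1
p8 = XOR of data positions {9,10,11,12,13,14,15,24,25,26,27,28,29,30,31} = 1⊕0⊕0⊕1⊕0⊕0⊕1⊕0⊕1⊕0⊕1⊕0⊕1⊕1⊕1 = 0
p16 = XOR of data positions {17,18,19,20,21,22,23,24,25,26,27,28,29,30,31} = 1⊕0⊕0⊕0⊕0⊕1⊕0⊕0⊕1⊕0⊕1⊕0⊕1⊕1⊕1 = 1
Codeword b1..b31 = 0111010010010011100001001010111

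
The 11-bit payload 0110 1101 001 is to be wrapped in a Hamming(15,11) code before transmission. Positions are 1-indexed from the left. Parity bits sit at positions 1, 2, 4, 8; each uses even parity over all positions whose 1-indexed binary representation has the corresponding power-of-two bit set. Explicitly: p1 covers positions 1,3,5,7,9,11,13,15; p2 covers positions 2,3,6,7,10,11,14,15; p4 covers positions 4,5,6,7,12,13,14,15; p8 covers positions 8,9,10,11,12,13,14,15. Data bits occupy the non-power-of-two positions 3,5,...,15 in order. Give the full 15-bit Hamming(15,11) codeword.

110011001101001

Place data bits at non-power-of-two positions: b3=0, b5=1, b6=1, b7=0, b9=1, b10=1, b11=0, b12=1, b13=0, b14=0, b15=1.
p1 = XOR of data positions {3,5,7,9,11,13,15} = 0⊕1⊕0⊕1⊕0⊕0⊕1 = 1
p2 = XOR of data positions {3,6,7,10,11,14,15} = 0⊕1⊕0⊕1⊕0⊕0⊕1 = 1
p4 = XOR of data positions {5,6,7,12,13,14,15} = 1⊕1⊕0⊕1⊕0⊕0⊕1 = 0
p8 = XOR of data positions {9,10,11,12,13,14,15} = 1⊕1⊕0⊕1⊕0⊕0⊕1 = 0
Codeword b1..b15 = 110011001101001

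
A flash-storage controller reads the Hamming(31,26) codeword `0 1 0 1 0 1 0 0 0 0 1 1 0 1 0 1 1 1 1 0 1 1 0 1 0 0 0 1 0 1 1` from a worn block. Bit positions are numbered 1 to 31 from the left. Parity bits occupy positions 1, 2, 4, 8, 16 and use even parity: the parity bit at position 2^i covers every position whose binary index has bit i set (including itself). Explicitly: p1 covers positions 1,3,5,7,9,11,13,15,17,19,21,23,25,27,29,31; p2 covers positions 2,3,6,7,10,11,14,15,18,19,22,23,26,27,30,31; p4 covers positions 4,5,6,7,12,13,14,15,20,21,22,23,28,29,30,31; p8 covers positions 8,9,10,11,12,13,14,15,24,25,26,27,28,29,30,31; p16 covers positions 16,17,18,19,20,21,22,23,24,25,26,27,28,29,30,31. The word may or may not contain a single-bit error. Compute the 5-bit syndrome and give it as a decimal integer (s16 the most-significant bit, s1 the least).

15

s1: b1⊕b3⊕b5⊕b7⊕b9⊕b11⊕b13⊕b15⊕b17⊕b19⊕b21⊕b23⊕b25⊕b27⊕b29⊕b31 = 0⊕0⊕0⊕0⊕0⊕1⊕0⊕0⊕1⊕1⊕1⊕0⊕0⊕0⊕0⊕1 = 1
s2: b2⊕b3⊕b6⊕b7⊕b10⊕b11⊕b14⊕b15⊕b18⊕b19⊕b22⊕b23⊕b26⊕b27⊕b30⊕b31 = 1⊕0⊕1⊕0⊕0⊕1⊕1⊕0⊕1⊕1⊕1⊕0⊕0⊕0⊕1⊕1 = 1
s4: b4⊕b5⊕b6⊕b7⊕b12⊕b13⊕b14⊕b15⊕b20⊕b21⊕b22⊕b23⊕b28⊕b29⊕b30⊕b31 = 1⊕0⊕1⊕0⊕1⊕0⊕1⊕0⊕0⊕1⊕1⊕0⊕1⊕0⊕1⊕1 = 1
s8: b8⊕b9⊕b10⊕b11⊕b12⊕b13⊕b14⊕b15⊕b24⊕b25⊕b26⊕b27⊕b28⊕b29⊕b30⊕b31 = 0⊕0⊕0⊕1⊕1⊕0⊕1⊕0⊕1⊕0⊕0⊕0⊕1⊕0⊕1⊕1 = 1
s16: b16⊕b17⊕b18⊕b19⊕b20⊕b21⊕b22⊕b23⊕b24⊕b25⊕b26⊕b27⊕b28⊕b29⊕b30⊕b31 = 1⊕1⊕1⊕1⊕0⊕1⊕1⊕0⊕1⊕0⊕0⊕0⊕1⊕0⊕1⊕1 = 0
Syndrome (s16...s1) = 01111 → position 15.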